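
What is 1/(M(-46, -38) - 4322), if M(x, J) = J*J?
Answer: -1/2878 ≈ -0.00034746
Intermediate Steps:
M(x, J) = J**2
1/(M(-46, -38) - 4322) = 1/((-38)**2 - 4322) = 1/(1444 - 4322) = 1/(-2878) = -1/2878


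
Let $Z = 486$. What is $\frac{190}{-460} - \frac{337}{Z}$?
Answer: $- \frac{6184}{5589} \approx -1.1065$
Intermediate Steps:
$\frac{190}{-460} - \frac{337}{Z} = \frac{190}{-460} - \frac{337}{486} = 190 \left(- \frac{1}{460}\right) - \frac{337}{486} = - \frac{19}{46} - \frac{337}{486} = - \frac{6184}{5589}$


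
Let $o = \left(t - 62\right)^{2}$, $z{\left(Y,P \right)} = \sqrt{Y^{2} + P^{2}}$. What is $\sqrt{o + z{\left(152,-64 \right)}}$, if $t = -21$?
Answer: $\sqrt{6889 + 40 \sqrt{17}} \approx 83.988$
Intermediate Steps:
$z{\left(Y,P \right)} = \sqrt{P^{2} + Y^{2}}$
$o = 6889$ ($o = \left(-21 - 62\right)^{2} = \left(-83\right)^{2} = 6889$)
$\sqrt{o + z{\left(152,-64 \right)}} = \sqrt{6889 + \sqrt{\left(-64\right)^{2} + 152^{2}}} = \sqrt{6889 + \sqrt{4096 + 23104}} = \sqrt{6889 + \sqrt{27200}} = \sqrt{6889 + 40 \sqrt{17}}$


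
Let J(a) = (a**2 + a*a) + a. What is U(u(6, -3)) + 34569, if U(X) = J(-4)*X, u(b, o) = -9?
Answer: 34317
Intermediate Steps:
J(a) = a + 2*a**2 (J(a) = (a**2 + a**2) + a = 2*a**2 + a = a + 2*a**2)
U(X) = 28*X (U(X) = (-4*(1 + 2*(-4)))*X = (-4*(1 - 8))*X = (-4*(-7))*X = 28*X)
U(u(6, -3)) + 34569 = 28*(-9) + 34569 = -252 + 34569 = 34317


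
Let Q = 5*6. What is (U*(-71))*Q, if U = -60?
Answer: 127800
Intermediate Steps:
Q = 30
(U*(-71))*Q = -60*(-71)*30 = 4260*30 = 127800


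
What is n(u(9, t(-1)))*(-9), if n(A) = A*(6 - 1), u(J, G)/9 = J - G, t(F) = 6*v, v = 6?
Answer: 10935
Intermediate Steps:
t(F) = 36 (t(F) = 6*6 = 36)
u(J, G) = -9*G + 9*J (u(J, G) = 9*(J - G) = -9*G + 9*J)
n(A) = 5*A (n(A) = A*5 = 5*A)
n(u(9, t(-1)))*(-9) = (5*(-9*36 + 9*9))*(-9) = (5*(-324 + 81))*(-9) = (5*(-243))*(-9) = -1215*(-9) = 10935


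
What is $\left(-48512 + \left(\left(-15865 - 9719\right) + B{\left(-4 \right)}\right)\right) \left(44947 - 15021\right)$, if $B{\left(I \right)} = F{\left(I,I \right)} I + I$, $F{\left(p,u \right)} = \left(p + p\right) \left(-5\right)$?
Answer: $-2222304760$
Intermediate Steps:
$F{\left(p,u \right)} = - 10 p$ ($F{\left(p,u \right)} = 2 p \left(-5\right) = - 10 p$)
$B{\left(I \right)} = I - 10 I^{2}$ ($B{\left(I \right)} = - 10 I I + I = - 10 I^{2} + I = I - 10 I^{2}$)
$\left(-48512 + \left(\left(-15865 - 9719\right) + B{\left(-4 \right)}\right)\right) \left(44947 - 15021\right) = \left(-48512 - \left(25584 + 4 \left(1 - -40\right)\right)\right) \left(44947 - 15021\right) = \left(-48512 - \left(25584 + 4 \left(1 + 40\right)\right)\right) 29926 = \left(-48512 - 25748\right) 29926 = \left(-74260\right) 29926 = -2222304760$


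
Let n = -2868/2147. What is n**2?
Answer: 8225424/4609609 ≈ 1.7844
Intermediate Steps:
n = -2868/2147 (n = -2868*1/2147 = -2868/2147 ≈ -1.3358)
n**2 = (-2868/2147)**2 = 8225424/4609609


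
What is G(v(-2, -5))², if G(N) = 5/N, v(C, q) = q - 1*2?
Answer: 25/49 ≈ 0.51020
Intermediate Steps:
v(C, q) = -2 + q (v(C, q) = q - 2 = -2 + q)
G(v(-2, -5))² = (5/(-2 - 5))² = (5/(-7))² = (5*(-⅐))² = (-5/7)² = 25/49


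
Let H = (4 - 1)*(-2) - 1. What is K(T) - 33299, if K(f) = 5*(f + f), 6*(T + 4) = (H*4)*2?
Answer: -100297/3 ≈ -33432.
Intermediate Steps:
H = -7 (H = 3*(-2) - 1 = -6 - 1 = -7)
T = -40/3 (T = -4 + (-7*4*2)/6 = -4 + (-28*2)/6 = -4 + (1/6)*(-56) = -4 - 28/3 = -40/3 ≈ -13.333)
K(f) = 10*f (K(f) = 5*(2*f) = 10*f)
K(T) - 33299 = 10*(-40/3) - 33299 = -400/3 - 33299 = -100297/3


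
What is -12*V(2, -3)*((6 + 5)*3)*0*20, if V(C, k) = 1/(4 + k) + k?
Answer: 0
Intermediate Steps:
V(C, k) = k + 1/(4 + k)
-12*V(2, -3)*((6 + 5)*3)*0*20 = -12*((1 + (-3)² + 4*(-3))/(4 - 3))*((6 + 5)*3)*0*20 = -12*((1 + 9 - 12)/1)*(11*3)*0*20 = -12*(1*(-2))*33*0*20 = -12*(-2*33)*0*20 = -(-792)*0*20 = -12*0*20 = 0*20 = 0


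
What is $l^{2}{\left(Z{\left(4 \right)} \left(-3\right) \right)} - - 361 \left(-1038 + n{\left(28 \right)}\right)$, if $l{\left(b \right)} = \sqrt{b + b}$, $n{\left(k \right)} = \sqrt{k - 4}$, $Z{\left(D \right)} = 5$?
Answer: $-374748 + 722 \sqrt{6} \approx -3.7298 \cdot 10^{5}$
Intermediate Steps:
$n{\left(k \right)} = \sqrt{-4 + k}$
$l{\left(b \right)} = \sqrt{2} \sqrt{b}$ ($l{\left(b \right)} = \sqrt{2 b} = \sqrt{2} \sqrt{b}$)
$l^{2}{\left(Z{\left(4 \right)} \left(-3\right) \right)} - - 361 \left(-1038 + n{\left(28 \right)}\right) = \left(\sqrt{2} \sqrt{5 \left(-3\right)}\right)^{2} - - 361 \left(-1038 + \sqrt{-4 + 28}\right) = \left(\sqrt{2} \sqrt{-15}\right)^{2} - - 361 \left(-1038 + \sqrt{24}\right) = \left(\sqrt{2} i \sqrt{15}\right)^{2} - - 361 \left(-1038 + 2 \sqrt{6}\right) = \left(i \sqrt{30}\right)^{2} - \left(374718 - 722 \sqrt{6}\right) = -30 - \left(374718 - 722 \sqrt{6}\right) = -374748 + 722 \sqrt{6}$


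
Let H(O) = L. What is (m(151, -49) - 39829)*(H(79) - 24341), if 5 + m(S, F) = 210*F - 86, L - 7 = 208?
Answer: 1211366460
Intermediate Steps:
L = 215 (L = 7 + 208 = 215)
H(O) = 215
m(S, F) = -91 + 210*F (m(S, F) = -5 + (210*F - 86) = -5 + (-86 + 210*F) = -91 + 210*F)
(m(151, -49) - 39829)*(H(79) - 24341) = ((-91 + 210*(-49)) - 39829)*(215 - 24341) = ((-91 - 10290) - 39829)*(-24126) = (-10381 - 39829)*(-24126) = -50210*(-24126) = 1211366460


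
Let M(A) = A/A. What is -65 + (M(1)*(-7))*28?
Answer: -261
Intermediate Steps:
M(A) = 1
-65 + (M(1)*(-7))*28 = -65 + (1*(-7))*28 = -65 - 7*28 = -65 - 196 = -261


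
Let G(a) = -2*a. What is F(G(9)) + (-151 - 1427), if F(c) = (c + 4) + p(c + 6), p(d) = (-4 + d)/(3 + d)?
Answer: -14312/9 ≈ -1590.2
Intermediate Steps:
p(d) = (-4 + d)/(3 + d)
F(c) = 4 + c + (2 + c)/(9 + c) (F(c) = (c + 4) + (-4 + (c + 6))/(3 + (c + 6)) = (4 + c) + (-4 + (6 + c))/(3 + (6 + c)) = (4 + c) + (2 + c)/(9 + c) = 4 + c + (2 + c)/(9 + c))
F(G(9)) + (-151 - 1427) = (38 + (-2*9)² + 14*(-2*9))/(9 - 2*9) + (-151 - 1427) = (38 + (-18)² + 14*(-18))/(9 - 18) - 1578 = (38 + 324 - 252)/(-9) - 1578 = -⅑*110 - 1578 = -110/9 - 1578 = -14312/9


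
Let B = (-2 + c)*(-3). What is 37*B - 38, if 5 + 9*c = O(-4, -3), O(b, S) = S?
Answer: 848/3 ≈ 282.67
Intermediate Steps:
c = -8/9 (c = -5/9 + (⅑)*(-3) = -5/9 - ⅓ = -8/9 ≈ -0.88889)
B = 26/3 (B = (-2 - 8/9)*(-3) = -26/9*(-3) = 26/3 ≈ 8.6667)
37*B - 38 = 37*(26/3) - 38 = 962/3 - 38 = 848/3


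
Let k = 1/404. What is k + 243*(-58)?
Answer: -5693975/404 ≈ -14094.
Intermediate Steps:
k = 1/404 ≈ 0.0024752
k + 243*(-58) = 1/404 + 243*(-58) = 1/404 - 14094 = -5693975/404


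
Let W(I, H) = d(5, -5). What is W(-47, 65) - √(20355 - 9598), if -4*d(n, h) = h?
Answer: 5/4 - √10757 ≈ -102.47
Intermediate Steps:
d(n, h) = -h/4
W(I, H) = 5/4 (W(I, H) = -¼*(-5) = 5/4)
W(-47, 65) - √(20355 - 9598) = 5/4 - √(20355 - 9598) = 5/4 - √10757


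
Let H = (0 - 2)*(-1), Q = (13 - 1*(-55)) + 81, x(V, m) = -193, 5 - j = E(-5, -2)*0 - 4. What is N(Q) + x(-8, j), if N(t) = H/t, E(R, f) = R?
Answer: -28755/149 ≈ -192.99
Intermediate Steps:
j = 9 (j = 5 - (-5*0 - 4) = 5 - (0 - 4) = 5 - 1*(-4) = 5 + 4 = 9)
Q = 149 (Q = (13 + 55) + 81 = 68 + 81 = 149)
H = 2 (H = -2*(-1) = 2)
N(t) = 2/t
N(Q) + x(-8, j) = 2/149 - 193 = -28755/149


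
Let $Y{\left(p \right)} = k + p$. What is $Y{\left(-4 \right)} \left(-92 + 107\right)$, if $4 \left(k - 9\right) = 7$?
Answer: $\frac{405}{4} \approx 101.25$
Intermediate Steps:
$k = \frac{43}{4}$ ($k = 9 + \frac{1}{4} \cdot 7 = 9 + \frac{7}{4} = \frac{43}{4} \approx 10.75$)
$Y{\left(p \right)} = \frac{43}{4} + p$
$Y{\left(-4 \right)} \left(-92 + 107\right) = \left(\frac{43}{4} - 4\right) \left(-92 + 107\right) = \frac{27}{4} \cdot 15 = \frac{405}{4}$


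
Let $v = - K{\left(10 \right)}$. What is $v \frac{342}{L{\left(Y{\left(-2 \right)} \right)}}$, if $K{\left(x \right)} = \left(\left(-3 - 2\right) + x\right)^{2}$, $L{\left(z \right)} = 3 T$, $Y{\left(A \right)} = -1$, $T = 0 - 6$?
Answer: $475$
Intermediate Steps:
$T = -6$ ($T = 0 - 6 = -6$)
$L{\left(z \right)} = -18$ ($L{\left(z \right)} = 3 \left(-6\right) = -18$)
$K{\left(x \right)} = \left(-5 + x\right)^{2}$
$v = -25$ ($v = - \left(-5 + 10\right)^{2} = - 5^{2} = \left(-1\right) 25 = -25$)
$v \frac{342}{L{\left(Y{\left(-2 \right)} \right)}} = - 25 \frac{342}{-18} = - 25 \cdot 342 \left(- \frac{1}{18}\right) = \left(-25\right) \left(-19\right) = 475$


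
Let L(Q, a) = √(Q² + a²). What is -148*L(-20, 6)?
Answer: -296*√109 ≈ -3090.3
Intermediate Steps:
-148*L(-20, 6) = -148*√((-20)² + 6²) = -148*√(400 + 36) = -296*√109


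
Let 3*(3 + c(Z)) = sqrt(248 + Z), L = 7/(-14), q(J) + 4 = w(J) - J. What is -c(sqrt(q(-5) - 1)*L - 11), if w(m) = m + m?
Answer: 3 - sqrt(948 - 2*I*sqrt(10))/6 ≈ -2.1316 + 0.017118*I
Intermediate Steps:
w(m) = 2*m
q(J) = -4 + J (q(J) = -4 + (2*J - J) = -4 + J)
L = -1/2 (L = 7*(-1/14) = -1/2 ≈ -0.50000)
c(Z) = -3 + sqrt(248 + Z)/3
-c(sqrt(q(-5) - 1)*L - 11) = -(-3 + sqrt(248 + (sqrt((-4 - 5) - 1)*(-1/2) - 11))/3) = -(-3 + sqrt(248 + (sqrt(-9 - 1)*(-1/2) - 11))/3) = -(-3 + sqrt(248 + (sqrt(-10)*(-1/2) - 11))/3) = -(-3 + sqrt(248 + ((I*sqrt(10))*(-1/2) - 11))/3) = -(-3 + sqrt(248 + (-I*sqrt(10)/2 - 11))/3) = -(-3 + sqrt(248 + (-11 - I*sqrt(10)/2))/3) = -(-3 + sqrt(237 - I*sqrt(10)/2)/3) = 3 - sqrt(237 - I*sqrt(10)/2)/3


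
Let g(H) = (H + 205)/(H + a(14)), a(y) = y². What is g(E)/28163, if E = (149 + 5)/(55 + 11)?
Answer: 622/16756985 ≈ 3.7119e-5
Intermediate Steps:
E = 7/3 (E = 154/66 = 154*(1/66) = 7/3 ≈ 2.3333)
g(H) = (205 + H)/(196 + H) (g(H) = (H + 205)/(H + 14²) = (205 + H)/(H + 196) = (205 + H)/(196 + H))
g(E)/28163 = ((205 + 7/3)/(196 + 7/3))/28163 = ((622/3)/(595/3))*(1/28163) = ((3/595)*(622/3))*(1/28163) = (622/595)*(1/28163) = 622/16756985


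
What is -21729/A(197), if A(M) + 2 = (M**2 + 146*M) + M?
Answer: -21729/67766 ≈ -0.32065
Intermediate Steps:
A(M) = -2 + M**2 + 147*M (A(M) = -2 + ((M**2 + 146*M) + M) = -2 + (M**2 + 147*M) = -2 + M**2 + 147*M)
-21729/A(197) = -21729/(-2 + 197**2 + 147*197) = -21729/(-2 + 38809 + 28959) = -21729/67766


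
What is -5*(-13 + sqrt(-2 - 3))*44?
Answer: 2860 - 220*I*sqrt(5) ≈ 2860.0 - 491.94*I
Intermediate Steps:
-5*(-13 + sqrt(-2 - 3))*44 = -5*(-13 + sqrt(-5))*44 = -5*(-13 + I*sqrt(5))*44 = (65 - 5*I*sqrt(5))*44 = 2860 - 220*I*sqrt(5)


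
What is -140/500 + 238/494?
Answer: 1246/6175 ≈ 0.20178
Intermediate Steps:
-140/500 + 238/494 = -140*1/500 + 238*(1/494) = -7/25 + 119/247 = 1246/6175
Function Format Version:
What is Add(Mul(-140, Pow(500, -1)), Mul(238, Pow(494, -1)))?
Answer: Rational(1246, 6175) ≈ 0.20178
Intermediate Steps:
Add(Mul(-140, Pow(500, -1)), Mul(238, Pow(494, -1))) = Add(Mul(-140, Rational(1, 500)), Mul(238, Rational(1, 494))) = Add(Rational(-7, 25), Rational(119, 247)) = Rational(1246, 6175)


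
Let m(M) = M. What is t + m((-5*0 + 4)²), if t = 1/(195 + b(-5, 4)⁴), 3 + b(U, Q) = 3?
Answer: 3121/195 ≈ 16.005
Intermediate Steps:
b(U, Q) = 0 (b(U, Q) = -3 + 3 = 0)
t = 1/195 (t = 1/(195 + 0⁴) = 1/(195 + 0) = 1/195 ≈ 0.0051282)
t + m((-5*0 + 4)²) = 1/195 + (-5*0 + 4)² = 1/195 + (0 + 4)² = 1/195 + 4² = 1/195 + 16 = 3121/195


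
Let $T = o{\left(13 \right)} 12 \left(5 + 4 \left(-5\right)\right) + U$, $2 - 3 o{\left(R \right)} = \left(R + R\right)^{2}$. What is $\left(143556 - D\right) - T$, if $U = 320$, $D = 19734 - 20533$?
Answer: $103595$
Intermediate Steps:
$D = -799$
$o{\left(R \right)} = \frac{2}{3} - \frac{4 R^{2}}{3}$ ($o{\left(R \right)} = \frac{2}{3} - \frac{\left(R + R\right)^{2}}{3} = \frac{2}{3} - \frac{\left(2 R\right)^{2}}{3} = \frac{2}{3} - \frac{4 R^{2}}{3}$)
$T = 40760$ ($T = \left(\frac{2}{3} - \frac{4 \cdot 13^{2}}{3}\right) 12 \left(5 + 4 \left(-5\right)\right) + 320 = \left(\frac{2}{3} - \frac{676}{3}\right) 12 \left(5 - 20\right) + 320 = \left(\frac{2}{3} - \frac{676}{3}\right) 12 \left(-15\right) + 320 = \left(- \frac{674}{3}\right) \left(-180\right) + 320 = 40440 + 320 = 40760$)
$\left(143556 - D\right) - T = \left(143556 - -799\right) - 40760 = \left(143556 + 799\right) - 40760 = 144355 - 40760 = 103595$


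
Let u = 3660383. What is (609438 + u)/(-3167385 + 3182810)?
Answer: 4269821/15425 ≈ 276.81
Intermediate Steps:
(609438 + u)/(-3167385 + 3182810) = (609438 + 3660383)/(-3167385 + 3182810) = 4269821/15425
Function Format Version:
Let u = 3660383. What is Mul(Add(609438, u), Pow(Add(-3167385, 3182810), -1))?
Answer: Rational(4269821, 15425) ≈ 276.81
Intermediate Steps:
Mul(Add(609438, u), Pow(Add(-3167385, 3182810), -1)) = Mul(Add(609438, 3660383), Pow(Add(-3167385, 3182810), -1)) = Mul(4269821, Pow(15425, -1)) = Mul(4269821, Rational(1, 15425)) = Rational(4269821, 15425)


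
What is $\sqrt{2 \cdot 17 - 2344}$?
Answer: $i \sqrt{2310} \approx 48.062 i$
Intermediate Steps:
$\sqrt{2 \cdot 17 - 2344} = \sqrt{34 - 2344} = \sqrt{-2310} = i \sqrt{2310}$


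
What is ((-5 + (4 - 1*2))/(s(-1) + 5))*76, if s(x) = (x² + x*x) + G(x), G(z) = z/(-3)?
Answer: -342/11 ≈ -31.091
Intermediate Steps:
G(z) = -z/3 (G(z) = z*(-⅓) = -z/3)
s(x) = 2*x² - x/3 (s(x) = (x² + x*x) - x/3 = (x² + x²) - x/3 = 2*x² - x/3)
((-5 + (4 - 1*2))/(s(-1) + 5))*76 = ((-5 + (4 - 1*2))/((⅓)*(-1)*(-1 + 6*(-1)) + 5))*76 = ((-5 + (4 - 2))/((⅓)*(-1)*(-1 - 6) + 5))*76 = ((-5 + 2)/((⅓)*(-1)*(-7) + 5))*76 = -3/(7/3 + 5)*76 = -3/22/3*76 = -3*3/22*76 = -9/22*76 = -342/11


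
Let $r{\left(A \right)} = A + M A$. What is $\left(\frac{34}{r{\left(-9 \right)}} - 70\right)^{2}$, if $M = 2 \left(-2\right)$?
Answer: $\frac{3444736}{729} \approx 4725.3$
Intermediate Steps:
$M = -4$
$r{\left(A \right)} = - 3 A$ ($r{\left(A \right)} = A - 4 A = - 3 A$)
$\left(\frac{34}{r{\left(-9 \right)}} - 70\right)^{2} = \left(\frac{34}{\left(-3\right) \left(-9\right)} - 70\right)^{2} = \left(\frac{34}{27} - 70\right)^{2} = \left(- \frac{1856}{27}\right)^{2} = \frac{3444736}{729}$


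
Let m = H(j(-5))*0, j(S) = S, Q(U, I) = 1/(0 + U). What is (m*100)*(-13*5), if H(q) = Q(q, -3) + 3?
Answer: 0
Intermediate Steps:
Q(U, I) = 1/U
H(q) = 3 + 1/q (H(q) = 1/q + 3 = 3 + 1/q)
m = 0 (m = (3 + 1/(-5))*0 = (3 - ⅕)*0 = (14/5)*0 = 0)
(m*100)*(-13*5) = (0*100)*(-13*5) = 0*(-65) = 0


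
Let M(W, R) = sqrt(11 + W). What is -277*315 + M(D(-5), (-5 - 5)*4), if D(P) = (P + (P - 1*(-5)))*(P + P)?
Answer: -87255 + sqrt(61) ≈ -87247.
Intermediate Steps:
D(P) = 2*P*(5 + 2*P) (D(P) = (P + (P + 5))*(2*P) = (P + (5 + P))*(2*P) = (5 + 2*P)*(2*P) = 2*P*(5 + 2*P))
-277*315 + M(D(-5), (-5 - 5)*4) = -277*315 + sqrt(11 + 2*(-5)*(5 + 2*(-5))) = -87255 + sqrt(11 + 2*(-5)*(5 - 10)) = -87255 + sqrt(11 + 2*(-5)*(-5)) = -87255 + sqrt(11 + 50) = -87255 + sqrt(61)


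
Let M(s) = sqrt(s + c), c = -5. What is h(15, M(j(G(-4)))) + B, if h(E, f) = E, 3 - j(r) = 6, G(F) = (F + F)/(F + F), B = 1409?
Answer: 1424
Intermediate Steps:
G(F) = 1 (G(F) = (2*F)/((2*F)) = (2*F)*(1/(2*F)) = 1)
j(r) = -3 (j(r) = 3 - 1*6 = 3 - 6 = -3)
M(s) = sqrt(-5 + s) (M(s) = sqrt(s - 5) = sqrt(-5 + s))
h(15, M(j(G(-4)))) + B = 15 + 1409 = 1424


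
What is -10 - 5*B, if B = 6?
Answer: -40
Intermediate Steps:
-10 - 5*B = -10 - 5*6 = -10 - 30 = -40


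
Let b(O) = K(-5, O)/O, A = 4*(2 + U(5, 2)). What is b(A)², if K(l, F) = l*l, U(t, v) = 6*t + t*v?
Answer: 625/28224 ≈ 0.022144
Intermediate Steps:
K(l, F) = l²
A = 168 (A = 4*(2 + 5*(6 + 2)) = 4*(2 + 5*8) = 4*(2 + 40) = 4*42 = 168)
b(O) = 25/O (b(O) = (-5)²/O = 25/O)
b(A)² = (25/168)² = 625/28224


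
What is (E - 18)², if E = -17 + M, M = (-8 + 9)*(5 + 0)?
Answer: 900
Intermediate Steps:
M = 5 (M = 1*5 = 5)
E = -12 (E = -17 + 5 = -12)
(E - 18)² = (-12 - 18)² = (-30)² = 900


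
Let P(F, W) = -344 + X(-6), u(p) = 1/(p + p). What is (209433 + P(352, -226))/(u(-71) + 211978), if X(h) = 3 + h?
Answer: 29690212/30100875 ≈ 0.98636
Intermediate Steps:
u(p) = 1/(2*p)
P(F, W) = -347 (P(F, W) = -344 + (3 - 6) = -344 - 3 = -347)
(209433 + P(352, -226))/(u(-71) + 211978) = (209433 - 347)/((½)/(-71) + 211978) = 209086/((½)*(-1/71) + 211978) = 209086/(-1/142 + 211978) = 209086/(30100875/142) = 209086*(142/30100875) = 29690212/30100875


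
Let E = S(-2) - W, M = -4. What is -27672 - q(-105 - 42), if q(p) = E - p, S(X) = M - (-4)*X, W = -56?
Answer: -27863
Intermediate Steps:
S(X) = -4 + 4*X (S(X) = -4 - (-4)*X = -4 + 4*X)
E = 44 (E = (-4 + 4*(-2)) - 1*(-56) = (-4 - 8) + 56 = -12 + 56 = 44)
q(p) = 44 - p
-27672 - q(-105 - 42) = -27672 - (44 - (-105 - 42)) = -27672 - (44 - 1*(-147)) = -27672 - (44 + 147) = -27672 - 1*191 = -27672 - 191 = -27863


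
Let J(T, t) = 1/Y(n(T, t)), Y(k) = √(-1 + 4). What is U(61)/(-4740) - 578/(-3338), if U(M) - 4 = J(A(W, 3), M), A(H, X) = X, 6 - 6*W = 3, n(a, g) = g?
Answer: 340796/1977765 - √3/14220 ≈ 0.17219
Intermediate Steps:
W = ½ (W = 1 - ⅙*3 = 1 - ½ = ½ ≈ 0.50000)
Y(k) = √3
J(T, t) = √3/3 (J(T, t) = 1/(√3) = √3/3)
U(M) = 4 + √3/3
U(61)/(-4740) - 578/(-3338) = (4 + √3/3)/(-4740) - 578/(-3338) = (4 + √3/3)*(-1/4740) - 578*(-1/3338) = (-1/1185 - √3/14220) + 289/1669 = 340796/1977765 - √3/14220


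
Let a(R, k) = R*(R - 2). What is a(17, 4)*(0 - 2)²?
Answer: 1020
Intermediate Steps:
a(R, k) = R*(-2 + R)
a(17, 4)*(0 - 2)² = (17*(-2 + 17))*(0 - 2)² = (17*15)*(-2)² = 255*4 = 1020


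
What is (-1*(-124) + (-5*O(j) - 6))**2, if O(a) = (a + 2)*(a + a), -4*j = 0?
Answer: 13924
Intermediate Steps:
j = 0 (j = -1/4*0 = 0)
O(a) = 2*a*(2 + a) (O(a) = (2 + a)*(2*a) = 2*a*(2 + a))
(-1*(-124) + (-5*O(j) - 6))**2 = (-1*(-124) + (-10*0*(2 + 0) - 6))**2 = (124 + (-10*0*2 - 6))**2 = (124 + (-5*0 - 6))**2 = (124 + (0 - 6))**2 = (124 - 6)**2 = 118**2 = 13924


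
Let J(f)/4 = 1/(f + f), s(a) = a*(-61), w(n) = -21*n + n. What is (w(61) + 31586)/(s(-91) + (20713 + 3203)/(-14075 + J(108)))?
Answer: 23079647934/4217740535 ≈ 5.4720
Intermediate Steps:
w(n) = -20*n
s(a) = -61*a
J(f) = 2/f (J(f) = 4/(f + f) = 4/((2*f)) = 4*(1/(2*f)) = 2/f)
(w(61) + 31586)/(s(-91) + (20713 + 3203)/(-14075 + J(108))) = (-20*61 + 31586)/(-61*(-91) + (20713 + 3203)/(-14075 + 2/108)) = (-1220 + 31586)/(5551 + 23916/(-14075 + 2*(1/108))) = 30366/(5551 + 23916/(-14075 + 1/54)) = 30366/(5551 + 23916/(-760049/54)) = 30366/(5551 + 23916*(-54/760049)) = 30366/(5551 - 1291464/760049) = 30366/(4217740535/760049) = 30366*(760049/4217740535) = 23079647934/4217740535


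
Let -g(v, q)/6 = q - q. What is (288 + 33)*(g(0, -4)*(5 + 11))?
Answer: 0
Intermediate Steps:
g(v, q) = 0 (g(v, q) = -6*(q - q) = -6*0 = 0)
(288 + 33)*(g(0, -4)*(5 + 11)) = (288 + 33)*(0*(5 + 11)) = 321*(0*16) = 321*0 = 0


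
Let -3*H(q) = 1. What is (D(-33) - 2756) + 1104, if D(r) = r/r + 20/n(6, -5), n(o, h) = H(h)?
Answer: -1711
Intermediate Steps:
H(q) = -⅓ (H(q) = -⅓*1 = -⅓)
n(o, h) = -⅓
D(r) = -59 (D(r) = r/r + 20/(-⅓) = 1 + 20*(-3) = 1 - 60 = -59)
(D(-33) - 2756) + 1104 = (-59 - 2756) + 1104 = -2815 + 1104 = -1711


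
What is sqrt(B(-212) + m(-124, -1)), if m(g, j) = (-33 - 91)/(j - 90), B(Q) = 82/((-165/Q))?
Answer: 2*sqrt(6015024015)/15015 ≈ 10.331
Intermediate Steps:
B(Q) = -82*Q/165 (B(Q) = 82*(-Q/165) = -82*Q/165)
m(g, j) = -124/(-90 + j)
sqrt(B(-212) + m(-124, -1)) = sqrt(-82/165*(-212) - 124/(-90 - 1)) = sqrt(17384/165 - 124/(-91)) = sqrt(17384/165 - 124*(-1/91)) = sqrt(17384/165 + 124/91) = sqrt(1602404/15015) = 2*sqrt(6015024015)/15015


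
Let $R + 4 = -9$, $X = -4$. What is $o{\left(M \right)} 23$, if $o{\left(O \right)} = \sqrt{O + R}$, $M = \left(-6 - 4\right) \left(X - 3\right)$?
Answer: $23 \sqrt{57} \approx 173.65$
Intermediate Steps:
$R = -13$ ($R = -4 - 9 = -13$)
$M = 70$ ($M = \left(-6 - 4\right) \left(-4 - 3\right) = \left(-10\right) \left(-7\right) = 70$)
$o{\left(O \right)} = \sqrt{-13 + O}$ ($o{\left(O \right)} = \sqrt{O - 13} = \sqrt{-13 + O}$)
$o{\left(M \right)} 23 = \sqrt{-13 + 70} \cdot 23 = \sqrt{57} \cdot 23 = 23 \sqrt{57}$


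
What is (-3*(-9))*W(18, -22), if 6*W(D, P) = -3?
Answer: -27/2 ≈ -13.500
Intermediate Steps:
W(D, P) = -½ (W(D, P) = (⅙)*(-3) = -½)
(-3*(-9))*W(18, -22) = -3*(-9)*(-½) = 27*(-½) = -27/2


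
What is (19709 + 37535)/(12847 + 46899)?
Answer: 28622/29873 ≈ 0.95812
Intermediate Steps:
(19709 + 37535)/(12847 + 46899) = 57244/59746 = 57244*(1/59746) = 28622/29873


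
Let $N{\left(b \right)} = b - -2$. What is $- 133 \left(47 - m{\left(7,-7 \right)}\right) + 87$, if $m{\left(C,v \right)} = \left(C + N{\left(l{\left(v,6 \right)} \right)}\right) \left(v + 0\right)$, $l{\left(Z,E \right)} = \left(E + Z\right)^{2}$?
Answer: $-15474$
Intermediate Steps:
$N{\left(b \right)} = 2 + b$ ($N{\left(b \right)} = b + 2 = 2 + b$)
$m{\left(C,v \right)} = v \left(2 + C + \left(6 + v\right)^{2}\right)$ ($m{\left(C,v \right)} = \left(C + \left(2 + \left(6 + v\right)^{2}\right)\right) \left(v + 0\right) = \left(2 + C + \left(6 + v\right)^{2}\right) v = v \left(2 + C + \left(6 + v\right)^{2}\right)$)
$- 133 \left(47 - m{\left(7,-7 \right)}\right) + 87 = - 133 \left(47 - - 7 \left(2 + 7 + \left(6 - 7\right)^{2}\right)\right) + 87 = - 133 \left(47 - - 7 \left(2 + 7 + \left(-1\right)^{2}\right)\right) + 87 = - 133 \left(47 - - 7 \left(2 + 7 + 1\right)\right) + 87 = - 133 \left(47 - \left(-7\right) 10\right) + 87 = - 133 \left(47 - -70\right) + 87 = - 133 \left(47 + 70\right) + 87 = \left(-133\right) 117 + 87 = -15561 + 87 = -15474$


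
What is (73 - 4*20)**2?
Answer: 49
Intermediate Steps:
(73 - 4*20)**2 = (73 - 80)**2 = (-7)**2 = 49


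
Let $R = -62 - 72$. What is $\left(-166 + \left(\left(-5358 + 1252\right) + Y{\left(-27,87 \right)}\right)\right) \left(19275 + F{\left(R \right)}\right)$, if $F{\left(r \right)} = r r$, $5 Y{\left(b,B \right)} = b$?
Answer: $- \frac{796259397}{5} \approx -1.5925 \cdot 10^{8}$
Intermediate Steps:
$Y{\left(b,B \right)} = \frac{b}{5}$
$R = -134$
$F{\left(r \right)} = r^{2}$
$\left(-166 + \left(\left(-5358 + 1252\right) + Y{\left(-27,87 \right)}\right)\right) \left(19275 + F{\left(R \right)}\right) = \left(-166 + \left(\left(-5358 + 1252\right) + \frac{1}{5} \left(-27\right)\right)\right) \left(19275 + \left(-134\right)^{2}\right) = \left(-166 - \frac{20557}{5}\right) \left(19275 + 17956\right) = \left(-166 - \frac{20557}{5}\right) 37231 = \left(- \frac{21387}{5}\right) 37231 = - \frac{796259397}{5}$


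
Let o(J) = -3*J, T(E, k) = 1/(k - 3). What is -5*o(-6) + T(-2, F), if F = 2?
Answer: -91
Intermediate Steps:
T(E, k) = 1/(-3 + k)
-5*o(-6) + T(-2, F) = -(-15)*(-6) + 1/(-3 + 2) = -5*18 + 1/(-1) = -90 - 1 = -91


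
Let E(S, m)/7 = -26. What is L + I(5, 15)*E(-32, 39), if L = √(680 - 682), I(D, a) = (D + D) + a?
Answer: -4550 + I*√2 ≈ -4550.0 + 1.4142*I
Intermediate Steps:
E(S, m) = -182 (E(S, m) = 7*(-26) = -182)
I(D, a) = a + 2*D (I(D, a) = 2*D + a = a + 2*D)
L = I*√2 (L = √(-2) = I*√2 ≈ 1.4142*I)
L + I(5, 15)*E(-32, 39) = I*√2 + (15 + 2*5)*(-182) = I*√2 + (15 + 10)*(-182) = I*√2 + 25*(-182) = I*√2 - 4550 = -4550 + I*√2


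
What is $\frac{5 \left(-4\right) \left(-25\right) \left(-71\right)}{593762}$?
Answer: $- \frac{17750}{296881} \approx -0.059788$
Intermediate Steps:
$\frac{5 \left(-4\right) \left(-25\right) \left(-71\right)}{593762} = \left(-20\right) \left(-25\right) \left(-71\right) \frac{1}{593762} = 500 \left(-71\right) \frac{1}{593762} = \left(-35500\right) \frac{1}{593762} = - \frac{17750}{296881}$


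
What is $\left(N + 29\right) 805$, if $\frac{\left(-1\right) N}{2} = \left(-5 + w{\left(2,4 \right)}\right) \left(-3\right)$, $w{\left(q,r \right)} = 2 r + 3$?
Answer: $52325$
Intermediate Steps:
$w{\left(q,r \right)} = 3 + 2 r$
$N = 36$ ($N = - 2 \left(-5 + \left(3 + 2 \cdot 4\right)\right) \left(-3\right) = - 2 \left(-5 + \left(3 + 8\right)\right) \left(-3\right) = - 2 \left(-5 + 11\right) \left(-3\right) = - 2 \cdot 6 \left(-3\right) = \left(-2\right) \left(-18\right) = 36$)
$\left(N + 29\right) 805 = \left(36 + 29\right) 805 = 65 \cdot 805 = 52325$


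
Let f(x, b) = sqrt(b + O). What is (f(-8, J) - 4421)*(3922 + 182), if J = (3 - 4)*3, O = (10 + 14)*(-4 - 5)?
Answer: -18143784 + 4104*I*sqrt(219) ≈ -1.8144e+7 + 60734.0*I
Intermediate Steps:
O = -216 (O = 24*(-9) = -216)
J = -3 (J = -1*3 = -3)
f(x, b) = sqrt(-216 + b) (f(x, b) = sqrt(b - 216) = sqrt(-216 + b))
(f(-8, J) - 4421)*(3922 + 182) = (sqrt(-216 - 3) - 4421)*(3922 + 182) = (sqrt(-219) - 4421)*4104 = (I*sqrt(219) - 4421)*4104 = (-4421 + I*sqrt(219))*4104 = -18143784 + 4104*I*sqrt(219)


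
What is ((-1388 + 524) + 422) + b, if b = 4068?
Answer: 3626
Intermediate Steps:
((-1388 + 524) + 422) + b = ((-1388 + 524) + 422) + 4068 = (-864 + 422) + 4068 = -442 + 4068 = 3626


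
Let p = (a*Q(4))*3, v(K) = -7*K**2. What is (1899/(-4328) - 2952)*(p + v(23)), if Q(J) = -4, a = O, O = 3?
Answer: 47777521545/4328 ≈ 1.1039e+7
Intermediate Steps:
a = 3
p = -36 (p = (3*(-4))*3 = -12*3 = -36)
(1899/(-4328) - 2952)*(p + v(23)) = (1899/(-4328) - 2952)*(-36 - 7*23**2) = (1899*(-1/4328) - 2952)*(-36 - 7*529) = (-1899/4328 - 2952)*(-36 - 3703) = -12778155/4328*(-3739) = 47777521545/4328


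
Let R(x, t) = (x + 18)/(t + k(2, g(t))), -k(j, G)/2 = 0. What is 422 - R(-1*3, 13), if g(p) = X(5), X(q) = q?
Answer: 5471/13 ≈ 420.85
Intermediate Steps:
g(p) = 5
k(j, G) = 0 (k(j, G) = -2*0 = 0)
R(x, t) = (18 + x)/t (R(x, t) = (x + 18)/(t + 0) = (18 + x)/t)
422 - R(-1*3, 13) = 422 - (18 - 1*3)/13 = 422 - (18 - 3)/13 = 422 - 15/13 = 5471/13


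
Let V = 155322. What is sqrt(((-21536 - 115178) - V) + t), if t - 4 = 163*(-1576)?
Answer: 2*I*sqrt(137230) ≈ 740.89*I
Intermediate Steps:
t = -256884 (t = 4 + 163*(-1576) = 4 - 256888 = -256884)
sqrt(((-21536 - 115178) - V) + t) = sqrt(((-21536 - 115178) - 1*155322) - 256884) = sqrt((-136714 - 155322) - 256884) = sqrt(-292036 - 256884) = sqrt(-548920) = 2*I*sqrt(137230)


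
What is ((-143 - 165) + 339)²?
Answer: 961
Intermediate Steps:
((-143 - 165) + 339)² = (-308 + 339)² = 31² = 961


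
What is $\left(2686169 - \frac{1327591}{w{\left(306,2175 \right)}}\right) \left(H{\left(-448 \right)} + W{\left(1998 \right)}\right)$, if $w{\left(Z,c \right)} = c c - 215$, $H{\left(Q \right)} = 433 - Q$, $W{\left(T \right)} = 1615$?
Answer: $\frac{15857935855880352}{2365205} \approx 6.7047 \cdot 10^{9}$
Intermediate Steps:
$w{\left(Z,c \right)} = -215 + c^{2}$ ($w{\left(Z,c \right)} = c^{2} - 215 = -215 + c^{2}$)
$\left(2686169 - \frac{1327591}{w{\left(306,2175 \right)}}\right) \left(H{\left(-448 \right)} + W{\left(1998 \right)}\right) = \left(2686169 - \frac{1327591}{-215 + 2175^{2}}\right) \left(\left(433 - -448\right) + 1615\right) = \left(2686169 - \frac{1327591}{-215 + 4730625}\right) \left(\left(433 + 448\right) + 1615\right) = \left(2686169 - \frac{1327591}{4730410}\right) \left(881 + 1615\right) = \left(2686169 - \frac{1327591}{4730410}\right) 2496 = \frac{12706679371699}{4730410} \cdot 2496 = \frac{15857935855880352}{2365205}$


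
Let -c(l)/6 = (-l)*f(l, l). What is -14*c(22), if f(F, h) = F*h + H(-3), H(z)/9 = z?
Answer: -844536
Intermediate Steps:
H(z) = 9*z
f(F, h) = -27 + F*h (f(F, h) = F*h + 9*(-3) = F*h - 27 = -27 + F*h)
c(l) = 6*l*(-27 + l²) (c(l) = -6*(-l)*(-27 + l*l) = -6*(-l)*(-27 + l²) = -(-6)*l*(-27 + l²) = 6*l*(-27 + l²))
-14*c(22) = -84*22*(-27 + 22²) = -84*22*(-27 + 484) = -84*22*457 = -14*60324 = -844536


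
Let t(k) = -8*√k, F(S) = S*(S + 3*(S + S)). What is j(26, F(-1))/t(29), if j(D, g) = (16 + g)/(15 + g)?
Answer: -23*√29/5104 ≈ -0.024267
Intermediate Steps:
F(S) = 7*S² (F(S) = S*(S + 3*(2*S)) = S*(S + 6*S) = S*(7*S) = 7*S²)
j(D, g) = (16 + g)/(15 + g)
j(26, F(-1))/t(29) = ((16 + 7*(-1)²)/(15 + 7*(-1)²))/((-8*√29)) = ((16 + 7*1)/(15 + 7*1))*(-√29/232) = ((16 + 7)/(15 + 7))*(-√29/232) = (23/22)*(-√29/232) = ((1/22)*23)*(-√29/232) = 23*(-√29/232)/22 = -23*√29/5104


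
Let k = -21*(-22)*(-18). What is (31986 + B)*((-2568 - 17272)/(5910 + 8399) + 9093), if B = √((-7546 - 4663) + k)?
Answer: 4161119417442/14309 + 650459485*I*√821/14309 ≈ 2.908e+8 + 1.3025e+6*I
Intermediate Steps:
k = -8316 (k = 462*(-18) = -8316)
B = 5*I*√821 (B = √((-7546 - 4663) - 8316) = √(-12209 - 8316) = √(-20525) = 5*I*√821 ≈ 143.27*I)
(31986 + B)*((-2568 - 17272)/(5910 + 8399) + 9093) = (31986 + 5*I*√821)*((-2568 - 17272)/(5910 + 8399) + 9093) = (31986 + 5*I*√821)*(-19840/14309 + 9093) = (31986 + 5*I*√821)*(130091897/14309) = 4161119417442/14309 + 650459485*I*√821/14309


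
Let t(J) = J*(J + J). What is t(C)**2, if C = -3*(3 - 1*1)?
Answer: 5184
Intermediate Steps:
C = -6 (C = -3*(3 - 1) = -3*2 = -6)
t(J) = 2*J**2 (t(J) = J*(2*J) = 2*J**2)
t(C)**2 = (2*(-6)**2)**2 = (2*36)**2 = 72**2 = 5184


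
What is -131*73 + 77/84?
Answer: -114745/12 ≈ -9562.1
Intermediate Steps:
-131*73 + 77/84 = -9563 + 77*(1/84) = -9563 + 11/12 = -114745/12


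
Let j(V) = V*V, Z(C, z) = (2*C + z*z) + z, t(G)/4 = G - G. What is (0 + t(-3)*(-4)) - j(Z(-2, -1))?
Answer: -16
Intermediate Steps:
t(G) = 0 (t(G) = 4*(G - G) = 4*0 = 0)
Z(C, z) = z + z**2 + 2*C (Z(C, z) = (2*C + z**2) + z = (z**2 + 2*C) + z = z + z**2 + 2*C)
j(V) = V**2
(0 + t(-3)*(-4)) - j(Z(-2, -1)) = (0 + 0*(-4)) - (-1 + (-1)**2 + 2*(-2))**2 = (0 + 0) - (-1 + 1 - 4)**2 = 0 - 1*(-4)**2 = 0 - 1*16 = 0 - 16 = -16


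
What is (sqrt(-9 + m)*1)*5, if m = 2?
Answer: 5*I*sqrt(7) ≈ 13.229*I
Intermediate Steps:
(sqrt(-9 + m)*1)*5 = (sqrt(-9 + 2)*1)*5 = (sqrt(-7)*1)*5 = ((I*sqrt(7))*1)*5 = (I*sqrt(7))*5 = 5*I*sqrt(7)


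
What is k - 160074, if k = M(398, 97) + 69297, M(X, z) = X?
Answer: -90379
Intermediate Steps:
k = 69695 (k = 398 + 69297 = 69695)
k - 160074 = 69695 - 160074 = -90379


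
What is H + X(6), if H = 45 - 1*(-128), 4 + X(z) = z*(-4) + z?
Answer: 151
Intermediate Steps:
X(z) = -4 - 3*z (X(z) = -4 + (z*(-4) + z) = -4 + (-4*z + z) = -4 - 3*z)
H = 173 (H = 45 + 128 = 173)
H + X(6) = 173 + (-4 - 3*6) = 173 + (-4 - 18) = 173 - 22 = 151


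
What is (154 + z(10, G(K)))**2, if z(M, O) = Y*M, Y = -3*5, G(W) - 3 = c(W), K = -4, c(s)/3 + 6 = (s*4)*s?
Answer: 16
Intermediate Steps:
c(s) = -18 + 12*s**2 (c(s) = -18 + 3*((s*4)*s) = -18 + 3*((4*s)*s) = -18 + 3*(4*s**2) = -18 + 12*s**2)
G(W) = -15 + 12*W**2 (G(W) = 3 + (-18 + 12*W**2) = -15 + 12*W**2)
Y = -15
z(M, O) = -15*M
(154 + z(10, G(K)))**2 = (154 - 15*10)**2 = (154 - 150)**2 = 4**2 = 16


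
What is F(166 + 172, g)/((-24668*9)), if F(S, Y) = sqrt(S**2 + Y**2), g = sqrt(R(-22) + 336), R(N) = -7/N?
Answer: -sqrt(55456874)/4884264 ≈ -0.0015247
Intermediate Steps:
g = 7*sqrt(3322)/22 (g = sqrt(-7/(-22) + 336) = sqrt(-7*(-1/22) + 336) = sqrt(7/22 + 336) = sqrt(7399/22) = 7*sqrt(3322)/22 ≈ 18.339)
F(166 + 172, g)/((-24668*9)) = sqrt((166 + 172)**2 + (7*sqrt(3322)/22)**2)/((-24668*9)) = sqrt(338**2 + 7399/22)/(-222012) = sqrt(114244 + 7399/22)*(-1/222012) = sqrt(2520767/22)*(-1/222012) = (sqrt(55456874)/22)*(-1/222012) = -sqrt(55456874)/4884264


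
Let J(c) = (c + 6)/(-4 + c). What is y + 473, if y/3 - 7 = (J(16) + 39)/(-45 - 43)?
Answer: 86699/176 ≈ 492.61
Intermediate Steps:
J(c) = (6 + c)/(-4 + c)
y = 3451/176 (y = 21 + 3*(((6 + 16)/(-4 + 16) + 39)/(-45 - 43)) = 21 + 3*((22/12 + 39)/(-88)) = 21 + 3*(((1/12)*22 + 39)*(-1/88)) = 21 + 3*((11/6 + 39)*(-1/88)) = 21 + 3*((245/6)*(-1/88)) = 21 + 3*(-245/528) = 21 - 245/176 = 3451/176 ≈ 19.608)
y + 473 = 3451/176 + 473 = 86699/176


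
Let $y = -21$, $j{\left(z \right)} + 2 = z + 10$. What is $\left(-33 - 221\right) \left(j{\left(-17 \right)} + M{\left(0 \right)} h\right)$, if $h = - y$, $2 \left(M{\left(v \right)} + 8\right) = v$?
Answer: $44958$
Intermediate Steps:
$j{\left(z \right)} = 8 + z$ ($j{\left(z \right)} = -2 + \left(z + 10\right) = -2 + \left(10 + z\right) = 8 + z$)
$M{\left(v \right)} = -8 + \frac{v}{2}$
$h = 21$ ($h = \left(-1\right) \left(-21\right) = 21$)
$\left(-33 - 221\right) \left(j{\left(-17 \right)} + M{\left(0 \right)} h\right) = \left(-33 - 221\right) \left(\left(8 - 17\right) + \left(-8 + \frac{1}{2} \cdot 0\right) 21\right) = - 254 \left(-9 + \left(-8 + 0\right) 21\right) = - 254 \left(-9 - 168\right) = \left(-254\right) \left(-177\right) = 44958$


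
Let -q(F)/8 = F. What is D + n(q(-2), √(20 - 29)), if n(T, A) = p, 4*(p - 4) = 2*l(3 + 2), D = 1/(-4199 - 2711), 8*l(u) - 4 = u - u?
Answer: 58733/13820 ≈ 4.2499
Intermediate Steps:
l(u) = ½ (l(u) = ½ + (u - u)/8 = ½ + (⅛)*0 = ½ + 0 = ½)
q(F) = -8*F
D = -1/6910 (D = 1/(-6910) = -1/6910 ≈ -0.00014472)
p = 17/4 (p = 4 + (2*(½))/4 = 4 + (¼)*1 = 4 + ¼ = 17/4 ≈ 4.2500)
n(T, A) = 17/4
D + n(q(-2), √(20 - 29)) = -1/6910 + 17/4 = 58733/13820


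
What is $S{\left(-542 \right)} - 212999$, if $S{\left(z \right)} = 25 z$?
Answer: $-226549$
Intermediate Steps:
$S{\left(-542 \right)} - 212999 = 25 \left(-542\right) - 212999 = -13550 - 212999 = -226549$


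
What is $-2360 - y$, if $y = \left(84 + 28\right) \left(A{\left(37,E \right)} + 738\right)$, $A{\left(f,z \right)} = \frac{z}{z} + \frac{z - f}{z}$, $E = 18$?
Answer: $- \frac{765088}{9} \approx -85010.0$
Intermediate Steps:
$A{\left(f,z \right)} = 1 + \frac{z - f}{z}$
$y = \frac{743848}{9}$ ($y = \left(84 + 28\right) \left(\left(2 - \frac{37}{18}\right) + 738\right) = 112 \left(\left(2 - 37 \cdot \frac{1}{18}\right) + 738\right) = 112 \left(\left(2 - \frac{37}{18}\right) + 738\right) = 112 \left(- \frac{1}{18} + 738\right) = 112 \cdot \frac{13283}{18} = \frac{743848}{9} \approx 82650.0$)
$-2360 - y = -2360 - \frac{743848}{9} = - \frac{765088}{9}$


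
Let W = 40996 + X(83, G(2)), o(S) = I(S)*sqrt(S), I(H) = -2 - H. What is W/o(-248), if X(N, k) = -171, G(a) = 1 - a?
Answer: -40825*I*sqrt(62)/30504 ≈ -10.538*I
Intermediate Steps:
o(S) = sqrt(S)*(-2 - S) (o(S) = (-2 - S)*sqrt(S) = sqrt(S)*(-2 - S))
W = 40825 (W = 40996 - 171 = 40825)
W/o(-248) = 40825/((sqrt(-248)*(-2 - 1*(-248)))) = 40825/(((2*I*sqrt(62))*(-2 + 248))) = 40825/(((2*I*sqrt(62))*246)) = 40825/((492*I*sqrt(62))) = 40825*(-I*sqrt(62)/30504) = -40825*I*sqrt(62)/30504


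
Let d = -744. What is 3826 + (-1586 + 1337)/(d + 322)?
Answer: 1614821/422 ≈ 3826.6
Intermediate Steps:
3826 + (-1586 + 1337)/(d + 322) = 3826 + (-1586 + 1337)/(-744 + 322) = 3826 - 249/(-422) = 3826 - 249*(-1/422) = 3826 + 249/422 = 1614821/422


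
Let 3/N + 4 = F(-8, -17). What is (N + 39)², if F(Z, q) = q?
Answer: 73984/49 ≈ 1509.9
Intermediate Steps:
N = -⅐ (N = 3/(-4 - 17) = 3/(-21) = 3*(-1/21) = -⅐ ≈ -0.14286)
(N + 39)² = (-⅐ + 39)² = (272/7)² = 73984/49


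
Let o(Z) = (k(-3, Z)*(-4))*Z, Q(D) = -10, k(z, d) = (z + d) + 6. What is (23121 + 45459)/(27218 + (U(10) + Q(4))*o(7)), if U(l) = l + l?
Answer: 34290/12209 ≈ 2.8086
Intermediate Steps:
U(l) = 2*l
k(z, d) = 6 + d + z (k(z, d) = (d + z) + 6 = 6 + d + z)
o(Z) = Z*(-12 - 4*Z) (o(Z) = ((6 + Z - 3)*(-4))*Z = ((3 + Z)*(-4))*Z = (-12 - 4*Z)*Z = Z*(-12 - 4*Z))
(23121 + 45459)/(27218 + (U(10) + Q(4))*o(7)) = (23121 + 45459)/(27218 + (2*10 - 10)*(-4*7*(3 + 7))) = 68580/(27218 + (20 - 10)*(-4*7*10)) = 68580/(27218 + 10*(-280)) = 68580/(27218 - 2800) = 68580/24418 = 68580*(1/24418) = 34290/12209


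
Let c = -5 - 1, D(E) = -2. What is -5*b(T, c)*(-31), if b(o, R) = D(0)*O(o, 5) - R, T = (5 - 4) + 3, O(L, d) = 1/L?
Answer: 1705/2 ≈ 852.50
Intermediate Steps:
O(L, d) = 1/L
T = 4 (T = 1 + 3 = 4)
c = -6
b(o, R) = -R - 2/o (b(o, R) = -2/o - R = -R - 2/o)
-5*b(T, c)*(-31) = -5*(-1*(-6) - 2/4)*(-31) = -5*(6 - 2*¼)*(-31) = -5*(6 - ½)*(-31) = -5*11/2*(-31) = -55/2*(-31) = 1705/2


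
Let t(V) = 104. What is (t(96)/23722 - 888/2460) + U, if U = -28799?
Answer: -70025779549/2431505 ≈ -28799.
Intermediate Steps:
(t(96)/23722 - 888/2460) + U = (104/23722 - 888/2460) - 28799 = (104*(1/23722) - 888*1/2460) - 28799 = (52/11861 - 74/205) - 28799 = -867054/2431505 - 28799 = -70025779549/2431505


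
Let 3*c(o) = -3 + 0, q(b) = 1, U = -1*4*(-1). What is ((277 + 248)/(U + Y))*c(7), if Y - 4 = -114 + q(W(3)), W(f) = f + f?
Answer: 5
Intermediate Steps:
W(f) = 2*f
U = 4 (U = -4*(-1) = 4)
c(o) = -1 (c(o) = (-3 + 0)/3 = (⅓)*(-3) = -1)
Y = -109 (Y = 4 + (-114 + 1) = 4 - 113 = -109)
((277 + 248)/(U + Y))*c(7) = ((277 + 248)/(4 - 109))*(-1) = (525/(-105))*(-1) = (525*(-1/105))*(-1) = -5*(-1) = 5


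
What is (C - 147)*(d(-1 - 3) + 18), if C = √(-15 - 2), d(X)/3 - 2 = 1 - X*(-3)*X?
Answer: -25137 + 171*I*√17 ≈ -25137.0 + 705.05*I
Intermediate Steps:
d(X) = 9 + 9*X² (d(X) = 6 + 3*(1 - X*(-3)*X) = 6 + 3*(1 - (-3*X)*X) = 6 + 3*(1 - (-3)*X²) = 6 + 3*(1 + 3*X²) = 6 + (3 + 9*X²) = 9 + 9*X²)
C = I*√17 (C = √(-17) = I*√17 ≈ 4.1231*I)
(C - 147)*(d(-1 - 3) + 18) = (I*√17 - 147)*((9 + 9*(-1 - 3)²) + 18) = (-147 + I*√17)*((9 + 9*(-4)²) + 18) = (-147 + I*√17)*((9 + 9*16) + 18) = (-147 + I*√17)*((9 + 144) + 18) = (-147 + I*√17)*(153 + 18) = (-147 + I*√17)*171 = -25137 + 171*I*√17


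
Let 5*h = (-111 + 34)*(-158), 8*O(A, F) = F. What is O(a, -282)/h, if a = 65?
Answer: -705/48664 ≈ -0.014487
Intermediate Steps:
O(A, F) = F/8
h = 12166/5 (h = ((-111 + 34)*(-158))/5 = (-77*(-158))/5 = (⅕)*12166 = 12166/5 ≈ 2433.2)
O(a, -282)/h = ((⅛)*(-282))/(12166/5) = -141/4*5/12166 = -705/48664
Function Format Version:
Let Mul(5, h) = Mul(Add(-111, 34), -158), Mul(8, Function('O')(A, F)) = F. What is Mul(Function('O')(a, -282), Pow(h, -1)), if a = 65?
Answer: Rational(-705, 48664) ≈ -0.014487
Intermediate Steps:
Function('O')(A, F) = Mul(Rational(1, 8), F)
h = Rational(12166, 5) (h = Mul(Rational(1, 5), Mul(Add(-111, 34), -158)) = Mul(Rational(1, 5), Mul(-77, -158)) = Mul(Rational(1, 5), 12166) = Rational(12166, 5) ≈ 2433.2)
Mul(Function('O')(a, -282), Pow(h, -1)) = Mul(Mul(Rational(1, 8), -282), Pow(Rational(12166, 5), -1)) = Mul(Rational(-141, 4), Rational(5, 12166)) = Rational(-705, 48664)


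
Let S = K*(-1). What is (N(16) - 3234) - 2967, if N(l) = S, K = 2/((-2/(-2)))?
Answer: -6203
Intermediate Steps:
K = 2 (K = 2/((-2*(-½))) = 2/1 = 2*1 = 2)
S = -2 (S = 2*(-1) = -2)
N(l) = -2
(N(16) - 3234) - 2967 = (-2 - 3234) - 2967 = -3236 - 2967 = -6203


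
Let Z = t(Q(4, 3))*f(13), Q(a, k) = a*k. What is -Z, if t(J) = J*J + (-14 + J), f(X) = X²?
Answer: -23998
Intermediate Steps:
t(J) = -14 + J + J² (t(J) = J² + (-14 + J) = -14 + J + J²)
Z = 23998 (Z = (-14 + 4*3 + (4*3)²)*13² = (-14 + 12 + 12²)*169 = (-14 + 12 + 144)*169 = 142*169 = 23998)
-Z = -1*23998 = -23998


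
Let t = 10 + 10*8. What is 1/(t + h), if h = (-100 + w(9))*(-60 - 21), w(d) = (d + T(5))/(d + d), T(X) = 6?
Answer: 2/16245 ≈ 0.00012311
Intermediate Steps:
w(d) = (6 + d)/(2*d) (w(d) = (d + 6)/(d + d) = (6 + d)/((2*d)) = (6 + d)*(1/(2*d)) = (6 + d)/(2*d))
t = 90 (t = 10 + 80 = 90)
h = 16065/2 (h = (-100 + (1/2)*(6 + 9)/9)*(-60 - 21) = (-100 + (1/2)*(1/9)*15)*(-81) = (-100 + 5/6)*(-81) = -595/6*(-81) = 16065/2 ≈ 8032.5)
1/(t + h) = 1/(90 + 16065/2) = 1/(16245/2) = 2/16245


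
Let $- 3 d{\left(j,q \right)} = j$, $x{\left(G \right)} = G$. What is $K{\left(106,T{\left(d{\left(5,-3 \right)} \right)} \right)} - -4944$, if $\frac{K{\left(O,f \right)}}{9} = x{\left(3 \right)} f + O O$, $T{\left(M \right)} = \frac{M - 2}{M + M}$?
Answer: $\frac{1060977}{10} \approx 1.061 \cdot 10^{5}$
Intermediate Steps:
$d{\left(j,q \right)} = - \frac{j}{3}$
$T{\left(M \right)} = \frac{-2 + M}{2 M}$
$K{\left(O,f \right)} = 9 O^{2} + 27 f$ ($K{\left(O,f \right)} = 9 \left(3 f + O O\right) = 9 \left(3 f + O^{2}\right) = 9 \left(O^{2} + 3 f\right) = 9 O^{2} + 27 f$)
$K{\left(106,T{\left(d{\left(5,-3 \right)} \right)} \right)} - -4944 = \left(9 \cdot 106^{2} + 27 \frac{-2 - \frac{5}{3}}{2 \left(\left(- \frac{1}{3}\right) 5\right)}\right) - -4944 = \left(9 \cdot 11236 + 27 \frac{-2 - \frac{5}{3}}{2 \left(- \frac{5}{3}\right)}\right) + 4944 = \left(101124 + 27 \cdot \frac{1}{2} \left(- \frac{3}{5}\right) \left(- \frac{11}{3}\right)\right) + 4944 = \left(101124 + 27 \cdot \frac{11}{10}\right) + 4944 = \left(101124 + \frac{297}{10}\right) + 4944 = \frac{1011537}{10} + 4944 = \frac{1060977}{10}$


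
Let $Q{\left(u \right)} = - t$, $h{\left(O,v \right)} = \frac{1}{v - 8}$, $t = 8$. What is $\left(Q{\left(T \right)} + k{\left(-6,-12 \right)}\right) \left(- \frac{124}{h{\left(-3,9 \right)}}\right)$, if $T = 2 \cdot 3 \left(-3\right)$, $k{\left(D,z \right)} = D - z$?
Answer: $248$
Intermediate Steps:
$h{\left(O,v \right)} = \frac{1}{-8 + v}$
$T = -18$ ($T = 6 \left(-3\right) = -18$)
$Q{\left(u \right)} = -8$ ($Q{\left(u \right)} = \left(-1\right) 8 = -8$)
$\left(Q{\left(T \right)} + k{\left(-6,-12 \right)}\right) \left(- \frac{124}{h{\left(-3,9 \right)}}\right) = \left(-8 - -6\right) \left(- \frac{124}{\frac{1}{-8 + 9}}\right) = \left(-8 + \left(-6 + 12\right)\right) \left(- \frac{124}{1^{-1}}\right) = \left(-8 + 6\right) \left(- \frac{124}{1}\right) = - 2 \left(\left(-124\right) 1\right) = \left(-2\right) \left(-124\right) = 248$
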